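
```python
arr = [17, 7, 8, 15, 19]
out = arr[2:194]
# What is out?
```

arr has length 5. The slice arr[2:194] selects indices [2, 3, 4] (2->8, 3->15, 4->19), giving [8, 15, 19].

[8, 15, 19]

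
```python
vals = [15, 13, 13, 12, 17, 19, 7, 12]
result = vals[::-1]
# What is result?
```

vals has length 8. The slice vals[::-1] selects indices [7, 6, 5, 4, 3, 2, 1, 0] (7->12, 6->7, 5->19, 4->17, 3->12, 2->13, 1->13, 0->15), giving [12, 7, 19, 17, 12, 13, 13, 15].

[12, 7, 19, 17, 12, 13, 13, 15]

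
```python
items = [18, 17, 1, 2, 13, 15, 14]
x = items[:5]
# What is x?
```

items has length 7. The slice items[:5] selects indices [0, 1, 2, 3, 4] (0->18, 1->17, 2->1, 3->2, 4->13), giving [18, 17, 1, 2, 13].

[18, 17, 1, 2, 13]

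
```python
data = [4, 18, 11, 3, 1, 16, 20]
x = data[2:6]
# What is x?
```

data has length 7. The slice data[2:6] selects indices [2, 3, 4, 5] (2->11, 3->3, 4->1, 5->16), giving [11, 3, 1, 16].

[11, 3, 1, 16]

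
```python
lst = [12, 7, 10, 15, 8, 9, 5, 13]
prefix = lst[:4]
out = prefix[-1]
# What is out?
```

lst has length 8. The slice lst[:4] selects indices [0, 1, 2, 3] (0->12, 1->7, 2->10, 3->15), giving [12, 7, 10, 15]. So prefix = [12, 7, 10, 15]. Then prefix[-1] = 15.

15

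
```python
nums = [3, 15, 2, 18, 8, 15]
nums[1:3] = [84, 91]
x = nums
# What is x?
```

nums starts as [3, 15, 2, 18, 8, 15] (length 6). The slice nums[1:3] covers indices [1, 2] with values [15, 2]. Replacing that slice with [84, 91] (same length) produces [3, 84, 91, 18, 8, 15].

[3, 84, 91, 18, 8, 15]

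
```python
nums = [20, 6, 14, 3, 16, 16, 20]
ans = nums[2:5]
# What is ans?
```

nums has length 7. The slice nums[2:5] selects indices [2, 3, 4] (2->14, 3->3, 4->16), giving [14, 3, 16].

[14, 3, 16]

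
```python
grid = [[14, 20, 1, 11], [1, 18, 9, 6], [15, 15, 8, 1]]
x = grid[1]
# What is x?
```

grid has 3 rows. Row 1 is [1, 18, 9, 6].

[1, 18, 9, 6]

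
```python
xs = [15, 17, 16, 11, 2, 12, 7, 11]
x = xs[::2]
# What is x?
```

xs has length 8. The slice xs[::2] selects indices [0, 2, 4, 6] (0->15, 2->16, 4->2, 6->7), giving [15, 16, 2, 7].

[15, 16, 2, 7]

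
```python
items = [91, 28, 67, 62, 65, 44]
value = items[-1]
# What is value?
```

items has length 6. Negative index -1 maps to positive index 6 + (-1) = 5. items[5] = 44.

44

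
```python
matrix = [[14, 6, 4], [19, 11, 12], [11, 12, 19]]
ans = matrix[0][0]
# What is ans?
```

matrix[0] = [14, 6, 4]. Taking column 0 of that row yields 14.

14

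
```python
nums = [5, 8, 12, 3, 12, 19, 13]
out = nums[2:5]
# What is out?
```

nums has length 7. The slice nums[2:5] selects indices [2, 3, 4] (2->12, 3->3, 4->12), giving [12, 3, 12].

[12, 3, 12]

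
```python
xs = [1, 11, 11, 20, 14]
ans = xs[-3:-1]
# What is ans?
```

xs has length 5. The slice xs[-3:-1] selects indices [2, 3] (2->11, 3->20), giving [11, 20].

[11, 20]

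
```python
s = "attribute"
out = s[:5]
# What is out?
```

s has length 9. The slice s[:5] selects indices [0, 1, 2, 3, 4] (0->'a', 1->'t', 2->'t', 3->'r', 4->'i'), giving 'attri'.

'attri'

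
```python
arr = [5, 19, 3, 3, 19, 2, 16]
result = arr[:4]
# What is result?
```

arr has length 7. The slice arr[:4] selects indices [0, 1, 2, 3] (0->5, 1->19, 2->3, 3->3), giving [5, 19, 3, 3].

[5, 19, 3, 3]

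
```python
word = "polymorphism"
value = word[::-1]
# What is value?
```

word has length 12. The slice word[::-1] selects indices [11, 10, 9, 8, 7, 6, 5, 4, 3, 2, 1, 0] (11->'m', 10->'s', 9->'i', 8->'h', 7->'p', 6->'r', 5->'o', 4->'m', 3->'y', 2->'l', 1->'o', 0->'p'), giving 'msihpromylop'.

'msihpromylop'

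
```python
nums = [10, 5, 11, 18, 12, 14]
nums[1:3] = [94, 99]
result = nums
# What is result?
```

nums starts as [10, 5, 11, 18, 12, 14] (length 6). The slice nums[1:3] covers indices [1, 2] with values [5, 11]. Replacing that slice with [94, 99] (same length) produces [10, 94, 99, 18, 12, 14].

[10, 94, 99, 18, 12, 14]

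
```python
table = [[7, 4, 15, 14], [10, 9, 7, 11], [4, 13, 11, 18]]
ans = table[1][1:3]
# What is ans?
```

table[1] = [10, 9, 7, 11]. table[1] has length 4. The slice table[1][1:3] selects indices [1, 2] (1->9, 2->7), giving [9, 7].

[9, 7]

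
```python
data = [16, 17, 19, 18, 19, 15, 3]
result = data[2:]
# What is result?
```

data has length 7. The slice data[2:] selects indices [2, 3, 4, 5, 6] (2->19, 3->18, 4->19, 5->15, 6->3), giving [19, 18, 19, 15, 3].

[19, 18, 19, 15, 3]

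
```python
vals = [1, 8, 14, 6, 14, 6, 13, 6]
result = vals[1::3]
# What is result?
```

vals has length 8. The slice vals[1::3] selects indices [1, 4, 7] (1->8, 4->14, 7->6), giving [8, 14, 6].

[8, 14, 6]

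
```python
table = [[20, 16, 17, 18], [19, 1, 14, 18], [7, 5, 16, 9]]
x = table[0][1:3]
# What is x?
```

table[0] = [20, 16, 17, 18]. table[0] has length 4. The slice table[0][1:3] selects indices [1, 2] (1->16, 2->17), giving [16, 17].

[16, 17]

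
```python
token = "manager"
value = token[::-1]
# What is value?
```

token has length 7. The slice token[::-1] selects indices [6, 5, 4, 3, 2, 1, 0] (6->'r', 5->'e', 4->'g', 3->'a', 2->'n', 1->'a', 0->'m'), giving 'reganam'.

'reganam'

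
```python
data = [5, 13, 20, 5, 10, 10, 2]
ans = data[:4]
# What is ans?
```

data has length 7. The slice data[:4] selects indices [0, 1, 2, 3] (0->5, 1->13, 2->20, 3->5), giving [5, 13, 20, 5].

[5, 13, 20, 5]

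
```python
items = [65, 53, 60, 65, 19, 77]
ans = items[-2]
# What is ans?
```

items has length 6. Negative index -2 maps to positive index 6 + (-2) = 4. items[4] = 19.

19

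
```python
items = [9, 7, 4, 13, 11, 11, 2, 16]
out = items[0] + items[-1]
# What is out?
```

items has length 8. items[0] = 9.
items has length 8. Negative index -1 maps to positive index 8 + (-1) = 7. items[7] = 16.
Sum: 9 + 16 = 25.

25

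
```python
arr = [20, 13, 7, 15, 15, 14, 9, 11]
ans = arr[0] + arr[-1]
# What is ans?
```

arr has length 8. arr[0] = 20.
arr has length 8. Negative index -1 maps to positive index 8 + (-1) = 7. arr[7] = 11.
Sum: 20 + 11 = 31.

31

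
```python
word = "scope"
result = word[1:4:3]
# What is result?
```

word has length 5. The slice word[1:4:3] selects indices [1] (1->'c'), giving 'c'.

'c'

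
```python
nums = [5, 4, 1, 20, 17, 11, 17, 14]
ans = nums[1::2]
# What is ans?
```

nums has length 8. The slice nums[1::2] selects indices [1, 3, 5, 7] (1->4, 3->20, 5->11, 7->14), giving [4, 20, 11, 14].

[4, 20, 11, 14]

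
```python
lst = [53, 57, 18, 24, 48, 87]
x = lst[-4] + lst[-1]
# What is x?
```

lst has length 6. Negative index -4 maps to positive index 6 + (-4) = 2. lst[2] = 18.
lst has length 6. Negative index -1 maps to positive index 6 + (-1) = 5. lst[5] = 87.
Sum: 18 + 87 = 105.

105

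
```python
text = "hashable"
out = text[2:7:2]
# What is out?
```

text has length 8. The slice text[2:7:2] selects indices [2, 4, 6] (2->'s', 4->'a', 6->'l'), giving 'sal'.

'sal'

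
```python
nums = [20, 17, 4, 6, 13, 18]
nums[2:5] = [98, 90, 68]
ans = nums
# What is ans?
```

nums starts as [20, 17, 4, 6, 13, 18] (length 6). The slice nums[2:5] covers indices [2, 3, 4] with values [4, 6, 13]. Replacing that slice with [98, 90, 68] (same length) produces [20, 17, 98, 90, 68, 18].

[20, 17, 98, 90, 68, 18]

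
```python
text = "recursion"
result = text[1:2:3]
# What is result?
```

text has length 9. The slice text[1:2:3] selects indices [1] (1->'e'), giving 'e'.

'e'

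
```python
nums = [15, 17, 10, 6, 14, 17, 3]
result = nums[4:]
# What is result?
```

nums has length 7. The slice nums[4:] selects indices [4, 5, 6] (4->14, 5->17, 6->3), giving [14, 17, 3].

[14, 17, 3]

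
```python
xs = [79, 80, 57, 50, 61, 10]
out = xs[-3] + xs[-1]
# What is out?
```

xs has length 6. Negative index -3 maps to positive index 6 + (-3) = 3. xs[3] = 50.
xs has length 6. Negative index -1 maps to positive index 6 + (-1) = 5. xs[5] = 10.
Sum: 50 + 10 = 60.

60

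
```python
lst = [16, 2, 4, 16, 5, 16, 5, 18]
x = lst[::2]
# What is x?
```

lst has length 8. The slice lst[::2] selects indices [0, 2, 4, 6] (0->16, 2->4, 4->5, 6->5), giving [16, 4, 5, 5].

[16, 4, 5, 5]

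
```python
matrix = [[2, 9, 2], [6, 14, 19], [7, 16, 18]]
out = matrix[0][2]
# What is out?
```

matrix[0] = [2, 9, 2]. Taking column 2 of that row yields 2.

2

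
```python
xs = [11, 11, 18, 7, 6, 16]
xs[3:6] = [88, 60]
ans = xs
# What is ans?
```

xs starts as [11, 11, 18, 7, 6, 16] (length 6). The slice xs[3:6] covers indices [3, 4, 5] with values [7, 6, 16]. Replacing that slice with [88, 60] (different length) produces [11, 11, 18, 88, 60].

[11, 11, 18, 88, 60]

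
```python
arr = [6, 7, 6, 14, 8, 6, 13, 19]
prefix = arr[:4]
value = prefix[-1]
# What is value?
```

arr has length 8. The slice arr[:4] selects indices [0, 1, 2, 3] (0->6, 1->7, 2->6, 3->14), giving [6, 7, 6, 14]. So prefix = [6, 7, 6, 14]. Then prefix[-1] = 14.

14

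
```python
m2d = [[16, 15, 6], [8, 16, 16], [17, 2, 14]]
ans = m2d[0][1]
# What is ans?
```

m2d[0] = [16, 15, 6]. Taking column 1 of that row yields 15.

15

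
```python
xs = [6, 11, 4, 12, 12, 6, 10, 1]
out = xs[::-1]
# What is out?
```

xs has length 8. The slice xs[::-1] selects indices [7, 6, 5, 4, 3, 2, 1, 0] (7->1, 6->10, 5->6, 4->12, 3->12, 2->4, 1->11, 0->6), giving [1, 10, 6, 12, 12, 4, 11, 6].

[1, 10, 6, 12, 12, 4, 11, 6]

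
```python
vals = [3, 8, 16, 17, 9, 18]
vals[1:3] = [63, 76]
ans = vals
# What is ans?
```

vals starts as [3, 8, 16, 17, 9, 18] (length 6). The slice vals[1:3] covers indices [1, 2] with values [8, 16]. Replacing that slice with [63, 76] (same length) produces [3, 63, 76, 17, 9, 18].

[3, 63, 76, 17, 9, 18]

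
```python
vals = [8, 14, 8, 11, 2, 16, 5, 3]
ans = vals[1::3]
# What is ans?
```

vals has length 8. The slice vals[1::3] selects indices [1, 4, 7] (1->14, 4->2, 7->3), giving [14, 2, 3].

[14, 2, 3]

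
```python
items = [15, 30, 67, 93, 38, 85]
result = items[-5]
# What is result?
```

items has length 6. Negative index -5 maps to positive index 6 + (-5) = 1. items[1] = 30.

30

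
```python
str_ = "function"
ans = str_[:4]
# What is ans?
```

str_ has length 8. The slice str_[:4] selects indices [0, 1, 2, 3] (0->'f', 1->'u', 2->'n', 3->'c'), giving 'func'.

'func'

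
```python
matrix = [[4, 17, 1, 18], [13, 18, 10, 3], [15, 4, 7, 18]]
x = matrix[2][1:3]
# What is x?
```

matrix[2] = [15, 4, 7, 18]. matrix[2] has length 4. The slice matrix[2][1:3] selects indices [1, 2] (1->4, 2->7), giving [4, 7].

[4, 7]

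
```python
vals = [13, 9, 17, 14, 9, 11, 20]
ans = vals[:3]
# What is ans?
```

vals has length 7. The slice vals[:3] selects indices [0, 1, 2] (0->13, 1->9, 2->17), giving [13, 9, 17].

[13, 9, 17]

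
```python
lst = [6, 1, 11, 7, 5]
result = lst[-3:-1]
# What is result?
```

lst has length 5. The slice lst[-3:-1] selects indices [2, 3] (2->11, 3->7), giving [11, 7].

[11, 7]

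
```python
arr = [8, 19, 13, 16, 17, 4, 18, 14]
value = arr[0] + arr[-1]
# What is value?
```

arr has length 8. arr[0] = 8.
arr has length 8. Negative index -1 maps to positive index 8 + (-1) = 7. arr[7] = 14.
Sum: 8 + 14 = 22.

22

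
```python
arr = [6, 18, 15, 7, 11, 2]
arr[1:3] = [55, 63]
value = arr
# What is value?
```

arr starts as [6, 18, 15, 7, 11, 2] (length 6). The slice arr[1:3] covers indices [1, 2] with values [18, 15]. Replacing that slice with [55, 63] (same length) produces [6, 55, 63, 7, 11, 2].

[6, 55, 63, 7, 11, 2]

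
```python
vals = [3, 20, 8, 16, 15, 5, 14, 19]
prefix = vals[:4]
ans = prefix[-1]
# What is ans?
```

vals has length 8. The slice vals[:4] selects indices [0, 1, 2, 3] (0->3, 1->20, 2->8, 3->16), giving [3, 20, 8, 16]. So prefix = [3, 20, 8, 16]. Then prefix[-1] = 16.

16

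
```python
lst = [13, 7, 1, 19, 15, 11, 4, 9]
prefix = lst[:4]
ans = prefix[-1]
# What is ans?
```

lst has length 8. The slice lst[:4] selects indices [0, 1, 2, 3] (0->13, 1->7, 2->1, 3->19), giving [13, 7, 1, 19]. So prefix = [13, 7, 1, 19]. Then prefix[-1] = 19.

19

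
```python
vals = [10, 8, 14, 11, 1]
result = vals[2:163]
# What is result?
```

vals has length 5. The slice vals[2:163] selects indices [2, 3, 4] (2->14, 3->11, 4->1), giving [14, 11, 1].

[14, 11, 1]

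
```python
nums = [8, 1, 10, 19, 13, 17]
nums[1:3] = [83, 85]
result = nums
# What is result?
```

nums starts as [8, 1, 10, 19, 13, 17] (length 6). The slice nums[1:3] covers indices [1, 2] with values [1, 10]. Replacing that slice with [83, 85] (same length) produces [8, 83, 85, 19, 13, 17].

[8, 83, 85, 19, 13, 17]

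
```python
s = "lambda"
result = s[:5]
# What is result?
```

s has length 6. The slice s[:5] selects indices [0, 1, 2, 3, 4] (0->'l', 1->'a', 2->'m', 3->'b', 4->'d'), giving 'lambd'.

'lambd'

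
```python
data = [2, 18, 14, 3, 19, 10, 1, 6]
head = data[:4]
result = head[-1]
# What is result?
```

data has length 8. The slice data[:4] selects indices [0, 1, 2, 3] (0->2, 1->18, 2->14, 3->3), giving [2, 18, 14, 3]. So head = [2, 18, 14, 3]. Then head[-1] = 3.

3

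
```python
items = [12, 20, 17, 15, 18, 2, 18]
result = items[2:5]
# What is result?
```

items has length 7. The slice items[2:5] selects indices [2, 3, 4] (2->17, 3->15, 4->18), giving [17, 15, 18].

[17, 15, 18]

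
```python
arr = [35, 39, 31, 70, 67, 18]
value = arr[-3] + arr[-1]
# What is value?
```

arr has length 6. Negative index -3 maps to positive index 6 + (-3) = 3. arr[3] = 70.
arr has length 6. Negative index -1 maps to positive index 6 + (-1) = 5. arr[5] = 18.
Sum: 70 + 18 = 88.

88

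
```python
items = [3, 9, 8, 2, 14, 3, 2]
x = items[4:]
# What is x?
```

items has length 7. The slice items[4:] selects indices [4, 5, 6] (4->14, 5->3, 6->2), giving [14, 3, 2].

[14, 3, 2]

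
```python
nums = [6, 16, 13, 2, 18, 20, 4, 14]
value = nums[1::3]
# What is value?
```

nums has length 8. The slice nums[1::3] selects indices [1, 4, 7] (1->16, 4->18, 7->14), giving [16, 18, 14].

[16, 18, 14]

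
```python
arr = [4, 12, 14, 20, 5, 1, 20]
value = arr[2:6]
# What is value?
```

arr has length 7. The slice arr[2:6] selects indices [2, 3, 4, 5] (2->14, 3->20, 4->5, 5->1), giving [14, 20, 5, 1].

[14, 20, 5, 1]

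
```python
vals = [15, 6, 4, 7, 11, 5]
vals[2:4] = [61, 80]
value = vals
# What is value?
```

vals starts as [15, 6, 4, 7, 11, 5] (length 6). The slice vals[2:4] covers indices [2, 3] with values [4, 7]. Replacing that slice with [61, 80] (same length) produces [15, 6, 61, 80, 11, 5].

[15, 6, 61, 80, 11, 5]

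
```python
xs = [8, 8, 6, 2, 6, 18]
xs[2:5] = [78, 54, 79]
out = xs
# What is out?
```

xs starts as [8, 8, 6, 2, 6, 18] (length 6). The slice xs[2:5] covers indices [2, 3, 4] with values [6, 2, 6]. Replacing that slice with [78, 54, 79] (same length) produces [8, 8, 78, 54, 79, 18].

[8, 8, 78, 54, 79, 18]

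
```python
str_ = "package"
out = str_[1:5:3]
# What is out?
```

str_ has length 7. The slice str_[1:5:3] selects indices [1, 4] (1->'a', 4->'a'), giving 'aa'.

'aa'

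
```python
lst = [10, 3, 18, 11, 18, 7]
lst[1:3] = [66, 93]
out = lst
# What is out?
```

lst starts as [10, 3, 18, 11, 18, 7] (length 6). The slice lst[1:3] covers indices [1, 2] with values [3, 18]. Replacing that slice with [66, 93] (same length) produces [10, 66, 93, 11, 18, 7].

[10, 66, 93, 11, 18, 7]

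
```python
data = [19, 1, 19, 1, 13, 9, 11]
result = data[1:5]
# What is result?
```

data has length 7. The slice data[1:5] selects indices [1, 2, 3, 4] (1->1, 2->19, 3->1, 4->13), giving [1, 19, 1, 13].

[1, 19, 1, 13]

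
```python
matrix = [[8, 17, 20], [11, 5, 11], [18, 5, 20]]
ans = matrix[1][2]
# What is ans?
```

matrix[1] = [11, 5, 11]. Taking column 2 of that row yields 11.

11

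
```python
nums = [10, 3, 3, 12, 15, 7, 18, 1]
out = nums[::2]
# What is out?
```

nums has length 8. The slice nums[::2] selects indices [0, 2, 4, 6] (0->10, 2->3, 4->15, 6->18), giving [10, 3, 15, 18].

[10, 3, 15, 18]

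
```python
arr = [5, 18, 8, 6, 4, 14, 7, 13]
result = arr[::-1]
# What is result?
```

arr has length 8. The slice arr[::-1] selects indices [7, 6, 5, 4, 3, 2, 1, 0] (7->13, 6->7, 5->14, 4->4, 3->6, 2->8, 1->18, 0->5), giving [13, 7, 14, 4, 6, 8, 18, 5].

[13, 7, 14, 4, 6, 8, 18, 5]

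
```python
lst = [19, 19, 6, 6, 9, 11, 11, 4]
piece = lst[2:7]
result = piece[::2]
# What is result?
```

lst has length 8. The slice lst[2:7] selects indices [2, 3, 4, 5, 6] (2->6, 3->6, 4->9, 5->11, 6->11), giving [6, 6, 9, 11, 11]. So piece = [6, 6, 9, 11, 11]. piece has length 5. The slice piece[::2] selects indices [0, 2, 4] (0->6, 2->9, 4->11), giving [6, 9, 11].

[6, 9, 11]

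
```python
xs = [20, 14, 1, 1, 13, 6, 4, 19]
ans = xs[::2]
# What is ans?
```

xs has length 8. The slice xs[::2] selects indices [0, 2, 4, 6] (0->20, 2->1, 4->13, 6->4), giving [20, 1, 13, 4].

[20, 1, 13, 4]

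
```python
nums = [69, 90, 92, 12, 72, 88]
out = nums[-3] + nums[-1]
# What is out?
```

nums has length 6. Negative index -3 maps to positive index 6 + (-3) = 3. nums[3] = 12.
nums has length 6. Negative index -1 maps to positive index 6 + (-1) = 5. nums[5] = 88.
Sum: 12 + 88 = 100.

100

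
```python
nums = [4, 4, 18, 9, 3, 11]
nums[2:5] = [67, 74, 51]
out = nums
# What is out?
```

nums starts as [4, 4, 18, 9, 3, 11] (length 6). The slice nums[2:5] covers indices [2, 3, 4] with values [18, 9, 3]. Replacing that slice with [67, 74, 51] (same length) produces [4, 4, 67, 74, 51, 11].

[4, 4, 67, 74, 51, 11]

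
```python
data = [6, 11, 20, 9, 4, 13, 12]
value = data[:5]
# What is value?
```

data has length 7. The slice data[:5] selects indices [0, 1, 2, 3, 4] (0->6, 1->11, 2->20, 3->9, 4->4), giving [6, 11, 20, 9, 4].

[6, 11, 20, 9, 4]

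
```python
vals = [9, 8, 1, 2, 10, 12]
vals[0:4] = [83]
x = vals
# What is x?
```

vals starts as [9, 8, 1, 2, 10, 12] (length 6). The slice vals[0:4] covers indices [0, 1, 2, 3] with values [9, 8, 1, 2]. Replacing that slice with [83] (different length) produces [83, 10, 12].

[83, 10, 12]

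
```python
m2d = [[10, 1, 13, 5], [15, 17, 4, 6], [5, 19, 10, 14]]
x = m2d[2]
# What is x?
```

m2d has 3 rows. Row 2 is [5, 19, 10, 14].

[5, 19, 10, 14]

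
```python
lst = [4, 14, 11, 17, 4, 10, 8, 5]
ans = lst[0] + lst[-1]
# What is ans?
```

lst has length 8. lst[0] = 4.
lst has length 8. Negative index -1 maps to positive index 8 + (-1) = 7. lst[7] = 5.
Sum: 4 + 5 = 9.

9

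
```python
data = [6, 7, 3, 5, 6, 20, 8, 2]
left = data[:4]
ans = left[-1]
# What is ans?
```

data has length 8. The slice data[:4] selects indices [0, 1, 2, 3] (0->6, 1->7, 2->3, 3->5), giving [6, 7, 3, 5]. So left = [6, 7, 3, 5]. Then left[-1] = 5.

5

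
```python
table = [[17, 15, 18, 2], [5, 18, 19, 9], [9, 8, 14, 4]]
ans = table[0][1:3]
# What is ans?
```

table[0] = [17, 15, 18, 2]. table[0] has length 4. The slice table[0][1:3] selects indices [1, 2] (1->15, 2->18), giving [15, 18].

[15, 18]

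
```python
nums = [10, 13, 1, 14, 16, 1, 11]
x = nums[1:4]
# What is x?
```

nums has length 7. The slice nums[1:4] selects indices [1, 2, 3] (1->13, 2->1, 3->14), giving [13, 1, 14].

[13, 1, 14]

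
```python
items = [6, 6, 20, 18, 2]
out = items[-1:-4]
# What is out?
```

items has length 5. The slice items[-1:-4] resolves to an empty index range, so the result is [].

[]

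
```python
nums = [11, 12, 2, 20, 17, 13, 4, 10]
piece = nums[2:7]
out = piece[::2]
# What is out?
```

nums has length 8. The slice nums[2:7] selects indices [2, 3, 4, 5, 6] (2->2, 3->20, 4->17, 5->13, 6->4), giving [2, 20, 17, 13, 4]. So piece = [2, 20, 17, 13, 4]. piece has length 5. The slice piece[::2] selects indices [0, 2, 4] (0->2, 2->17, 4->4), giving [2, 17, 4].

[2, 17, 4]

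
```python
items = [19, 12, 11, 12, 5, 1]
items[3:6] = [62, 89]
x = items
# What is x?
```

items starts as [19, 12, 11, 12, 5, 1] (length 6). The slice items[3:6] covers indices [3, 4, 5] with values [12, 5, 1]. Replacing that slice with [62, 89] (different length) produces [19, 12, 11, 62, 89].

[19, 12, 11, 62, 89]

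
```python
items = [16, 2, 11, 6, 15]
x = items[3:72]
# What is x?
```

items has length 5. The slice items[3:72] selects indices [3, 4] (3->6, 4->15), giving [6, 15].

[6, 15]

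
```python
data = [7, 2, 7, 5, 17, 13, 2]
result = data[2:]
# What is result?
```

data has length 7. The slice data[2:] selects indices [2, 3, 4, 5, 6] (2->7, 3->5, 4->17, 5->13, 6->2), giving [7, 5, 17, 13, 2].

[7, 5, 17, 13, 2]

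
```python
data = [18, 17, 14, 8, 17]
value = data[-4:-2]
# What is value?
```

data has length 5. The slice data[-4:-2] selects indices [1, 2] (1->17, 2->14), giving [17, 14].

[17, 14]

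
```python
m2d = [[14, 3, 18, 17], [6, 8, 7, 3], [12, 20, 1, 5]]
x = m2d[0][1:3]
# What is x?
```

m2d[0] = [14, 3, 18, 17]. m2d[0] has length 4. The slice m2d[0][1:3] selects indices [1, 2] (1->3, 2->18), giving [3, 18].

[3, 18]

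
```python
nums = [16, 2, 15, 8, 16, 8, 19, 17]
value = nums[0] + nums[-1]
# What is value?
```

nums has length 8. nums[0] = 16.
nums has length 8. Negative index -1 maps to positive index 8 + (-1) = 7. nums[7] = 17.
Sum: 16 + 17 = 33.

33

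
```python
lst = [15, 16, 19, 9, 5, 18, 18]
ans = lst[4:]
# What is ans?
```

lst has length 7. The slice lst[4:] selects indices [4, 5, 6] (4->5, 5->18, 6->18), giving [5, 18, 18].

[5, 18, 18]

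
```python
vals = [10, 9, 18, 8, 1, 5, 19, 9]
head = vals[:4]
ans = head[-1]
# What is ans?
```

vals has length 8. The slice vals[:4] selects indices [0, 1, 2, 3] (0->10, 1->9, 2->18, 3->8), giving [10, 9, 18, 8]. So head = [10, 9, 18, 8]. Then head[-1] = 8.

8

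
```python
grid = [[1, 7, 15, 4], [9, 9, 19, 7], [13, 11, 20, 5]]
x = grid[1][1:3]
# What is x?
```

grid[1] = [9, 9, 19, 7]. grid[1] has length 4. The slice grid[1][1:3] selects indices [1, 2] (1->9, 2->19), giving [9, 19].

[9, 19]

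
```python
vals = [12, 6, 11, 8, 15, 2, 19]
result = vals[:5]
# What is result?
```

vals has length 7. The slice vals[:5] selects indices [0, 1, 2, 3, 4] (0->12, 1->6, 2->11, 3->8, 4->15), giving [12, 6, 11, 8, 15].

[12, 6, 11, 8, 15]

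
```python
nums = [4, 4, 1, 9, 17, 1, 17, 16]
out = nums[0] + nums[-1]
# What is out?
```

nums has length 8. nums[0] = 4.
nums has length 8. Negative index -1 maps to positive index 8 + (-1) = 7. nums[7] = 16.
Sum: 4 + 16 = 20.

20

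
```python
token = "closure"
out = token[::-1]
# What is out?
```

token has length 7. The slice token[::-1] selects indices [6, 5, 4, 3, 2, 1, 0] (6->'e', 5->'r', 4->'u', 3->'s', 2->'o', 1->'l', 0->'c'), giving 'erusolc'.

'erusolc'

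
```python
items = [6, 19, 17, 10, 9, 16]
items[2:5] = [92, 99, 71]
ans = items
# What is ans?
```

items starts as [6, 19, 17, 10, 9, 16] (length 6). The slice items[2:5] covers indices [2, 3, 4] with values [17, 10, 9]. Replacing that slice with [92, 99, 71] (same length) produces [6, 19, 92, 99, 71, 16].

[6, 19, 92, 99, 71, 16]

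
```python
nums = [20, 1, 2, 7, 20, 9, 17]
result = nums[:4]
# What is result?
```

nums has length 7. The slice nums[:4] selects indices [0, 1, 2, 3] (0->20, 1->1, 2->2, 3->7), giving [20, 1, 2, 7].

[20, 1, 2, 7]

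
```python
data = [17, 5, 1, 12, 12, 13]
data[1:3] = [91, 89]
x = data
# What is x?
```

data starts as [17, 5, 1, 12, 12, 13] (length 6). The slice data[1:3] covers indices [1, 2] with values [5, 1]. Replacing that slice with [91, 89] (same length) produces [17, 91, 89, 12, 12, 13].

[17, 91, 89, 12, 12, 13]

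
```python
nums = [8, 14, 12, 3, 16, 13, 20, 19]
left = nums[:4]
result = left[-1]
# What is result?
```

nums has length 8. The slice nums[:4] selects indices [0, 1, 2, 3] (0->8, 1->14, 2->12, 3->3), giving [8, 14, 12, 3]. So left = [8, 14, 12, 3]. Then left[-1] = 3.

3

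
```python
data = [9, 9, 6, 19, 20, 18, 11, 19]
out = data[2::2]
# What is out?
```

data has length 8. The slice data[2::2] selects indices [2, 4, 6] (2->6, 4->20, 6->11), giving [6, 20, 11].

[6, 20, 11]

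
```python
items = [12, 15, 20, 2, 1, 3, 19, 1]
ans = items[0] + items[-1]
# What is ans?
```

items has length 8. items[0] = 12.
items has length 8. Negative index -1 maps to positive index 8 + (-1) = 7. items[7] = 1.
Sum: 12 + 1 = 13.

13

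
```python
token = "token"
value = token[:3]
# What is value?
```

token has length 5. The slice token[:3] selects indices [0, 1, 2] (0->'t', 1->'o', 2->'k'), giving 'tok'.

'tok'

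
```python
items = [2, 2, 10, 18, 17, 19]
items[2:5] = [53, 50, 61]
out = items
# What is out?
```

items starts as [2, 2, 10, 18, 17, 19] (length 6). The slice items[2:5] covers indices [2, 3, 4] with values [10, 18, 17]. Replacing that slice with [53, 50, 61] (same length) produces [2, 2, 53, 50, 61, 19].

[2, 2, 53, 50, 61, 19]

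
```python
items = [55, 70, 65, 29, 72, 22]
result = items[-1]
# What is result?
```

items has length 6. Negative index -1 maps to positive index 6 + (-1) = 5. items[5] = 22.

22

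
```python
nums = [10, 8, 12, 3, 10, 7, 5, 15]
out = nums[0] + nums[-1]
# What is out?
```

nums has length 8. nums[0] = 10.
nums has length 8. Negative index -1 maps to positive index 8 + (-1) = 7. nums[7] = 15.
Sum: 10 + 15 = 25.

25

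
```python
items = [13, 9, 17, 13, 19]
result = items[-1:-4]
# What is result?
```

items has length 5. The slice items[-1:-4] resolves to an empty index range, so the result is [].

[]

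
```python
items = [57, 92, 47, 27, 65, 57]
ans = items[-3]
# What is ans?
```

items has length 6. Negative index -3 maps to positive index 6 + (-3) = 3. items[3] = 27.

27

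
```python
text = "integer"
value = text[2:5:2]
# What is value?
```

text has length 7. The slice text[2:5:2] selects indices [2, 4] (2->'t', 4->'g'), giving 'tg'.

'tg'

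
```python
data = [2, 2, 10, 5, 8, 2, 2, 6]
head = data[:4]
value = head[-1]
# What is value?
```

data has length 8. The slice data[:4] selects indices [0, 1, 2, 3] (0->2, 1->2, 2->10, 3->5), giving [2, 2, 10, 5]. So head = [2, 2, 10, 5]. Then head[-1] = 5.

5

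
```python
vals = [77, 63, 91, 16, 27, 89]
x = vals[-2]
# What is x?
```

vals has length 6. Negative index -2 maps to positive index 6 + (-2) = 4. vals[4] = 27.

27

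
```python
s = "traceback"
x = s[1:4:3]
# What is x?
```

s has length 9. The slice s[1:4:3] selects indices [1] (1->'r'), giving 'r'.

'r'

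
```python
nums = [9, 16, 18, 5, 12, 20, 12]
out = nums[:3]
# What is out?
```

nums has length 7. The slice nums[:3] selects indices [0, 1, 2] (0->9, 1->16, 2->18), giving [9, 16, 18].

[9, 16, 18]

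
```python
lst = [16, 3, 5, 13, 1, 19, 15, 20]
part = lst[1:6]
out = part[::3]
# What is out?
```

lst has length 8. The slice lst[1:6] selects indices [1, 2, 3, 4, 5] (1->3, 2->5, 3->13, 4->1, 5->19), giving [3, 5, 13, 1, 19]. So part = [3, 5, 13, 1, 19]. part has length 5. The slice part[::3] selects indices [0, 3] (0->3, 3->1), giving [3, 1].

[3, 1]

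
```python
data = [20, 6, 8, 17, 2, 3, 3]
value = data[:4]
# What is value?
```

data has length 7. The slice data[:4] selects indices [0, 1, 2, 3] (0->20, 1->6, 2->8, 3->17), giving [20, 6, 8, 17].

[20, 6, 8, 17]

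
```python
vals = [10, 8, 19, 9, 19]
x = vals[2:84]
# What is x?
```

vals has length 5. The slice vals[2:84] selects indices [2, 3, 4] (2->19, 3->9, 4->19), giving [19, 9, 19].

[19, 9, 19]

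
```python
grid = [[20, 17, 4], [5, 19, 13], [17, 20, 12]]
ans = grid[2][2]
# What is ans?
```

grid[2] = [17, 20, 12]. Taking column 2 of that row yields 12.

12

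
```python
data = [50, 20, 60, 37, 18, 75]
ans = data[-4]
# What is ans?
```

data has length 6. Negative index -4 maps to positive index 6 + (-4) = 2. data[2] = 60.

60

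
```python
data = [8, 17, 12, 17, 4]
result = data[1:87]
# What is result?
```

data has length 5. The slice data[1:87] selects indices [1, 2, 3, 4] (1->17, 2->12, 3->17, 4->4), giving [17, 12, 17, 4].

[17, 12, 17, 4]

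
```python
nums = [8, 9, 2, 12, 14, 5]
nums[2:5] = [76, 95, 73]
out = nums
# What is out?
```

nums starts as [8, 9, 2, 12, 14, 5] (length 6). The slice nums[2:5] covers indices [2, 3, 4] with values [2, 12, 14]. Replacing that slice with [76, 95, 73] (same length) produces [8, 9, 76, 95, 73, 5].

[8, 9, 76, 95, 73, 5]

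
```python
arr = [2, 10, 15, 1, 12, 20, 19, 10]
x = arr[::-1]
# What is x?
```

arr has length 8. The slice arr[::-1] selects indices [7, 6, 5, 4, 3, 2, 1, 0] (7->10, 6->19, 5->20, 4->12, 3->1, 2->15, 1->10, 0->2), giving [10, 19, 20, 12, 1, 15, 10, 2].

[10, 19, 20, 12, 1, 15, 10, 2]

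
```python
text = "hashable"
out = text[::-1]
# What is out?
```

text has length 8. The slice text[::-1] selects indices [7, 6, 5, 4, 3, 2, 1, 0] (7->'e', 6->'l', 5->'b', 4->'a', 3->'h', 2->'s', 1->'a', 0->'h'), giving 'elbahsah'.

'elbahsah'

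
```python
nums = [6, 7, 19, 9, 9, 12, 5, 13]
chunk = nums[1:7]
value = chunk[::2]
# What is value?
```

nums has length 8. The slice nums[1:7] selects indices [1, 2, 3, 4, 5, 6] (1->7, 2->19, 3->9, 4->9, 5->12, 6->5), giving [7, 19, 9, 9, 12, 5]. So chunk = [7, 19, 9, 9, 12, 5]. chunk has length 6. The slice chunk[::2] selects indices [0, 2, 4] (0->7, 2->9, 4->12), giving [7, 9, 12].

[7, 9, 12]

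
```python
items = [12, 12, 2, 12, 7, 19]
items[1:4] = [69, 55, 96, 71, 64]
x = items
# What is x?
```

items starts as [12, 12, 2, 12, 7, 19] (length 6). The slice items[1:4] covers indices [1, 2, 3] with values [12, 2, 12]. Replacing that slice with [69, 55, 96, 71, 64] (different length) produces [12, 69, 55, 96, 71, 64, 7, 19].

[12, 69, 55, 96, 71, 64, 7, 19]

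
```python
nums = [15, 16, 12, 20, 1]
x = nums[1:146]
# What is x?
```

nums has length 5. The slice nums[1:146] selects indices [1, 2, 3, 4] (1->16, 2->12, 3->20, 4->1), giving [16, 12, 20, 1].

[16, 12, 20, 1]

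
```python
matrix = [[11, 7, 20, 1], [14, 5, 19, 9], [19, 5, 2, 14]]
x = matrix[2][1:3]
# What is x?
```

matrix[2] = [19, 5, 2, 14]. matrix[2] has length 4. The slice matrix[2][1:3] selects indices [1, 2] (1->5, 2->2), giving [5, 2].

[5, 2]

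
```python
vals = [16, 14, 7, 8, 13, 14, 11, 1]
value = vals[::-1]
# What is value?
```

vals has length 8. The slice vals[::-1] selects indices [7, 6, 5, 4, 3, 2, 1, 0] (7->1, 6->11, 5->14, 4->13, 3->8, 2->7, 1->14, 0->16), giving [1, 11, 14, 13, 8, 7, 14, 16].

[1, 11, 14, 13, 8, 7, 14, 16]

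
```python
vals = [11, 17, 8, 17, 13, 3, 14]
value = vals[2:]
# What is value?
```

vals has length 7. The slice vals[2:] selects indices [2, 3, 4, 5, 6] (2->8, 3->17, 4->13, 5->3, 6->14), giving [8, 17, 13, 3, 14].

[8, 17, 13, 3, 14]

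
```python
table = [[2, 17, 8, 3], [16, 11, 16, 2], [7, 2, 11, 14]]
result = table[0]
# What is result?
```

table has 3 rows. Row 0 is [2, 17, 8, 3].

[2, 17, 8, 3]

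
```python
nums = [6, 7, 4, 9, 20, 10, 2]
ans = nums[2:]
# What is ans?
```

nums has length 7. The slice nums[2:] selects indices [2, 3, 4, 5, 6] (2->4, 3->9, 4->20, 5->10, 6->2), giving [4, 9, 20, 10, 2].

[4, 9, 20, 10, 2]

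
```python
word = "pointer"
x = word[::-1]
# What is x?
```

word has length 7. The slice word[::-1] selects indices [6, 5, 4, 3, 2, 1, 0] (6->'r', 5->'e', 4->'t', 3->'n', 2->'i', 1->'o', 0->'p'), giving 'retniop'.

'retniop'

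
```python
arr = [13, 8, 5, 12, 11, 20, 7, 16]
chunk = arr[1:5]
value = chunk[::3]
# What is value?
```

arr has length 8. The slice arr[1:5] selects indices [1, 2, 3, 4] (1->8, 2->5, 3->12, 4->11), giving [8, 5, 12, 11]. So chunk = [8, 5, 12, 11]. chunk has length 4. The slice chunk[::3] selects indices [0, 3] (0->8, 3->11), giving [8, 11].

[8, 11]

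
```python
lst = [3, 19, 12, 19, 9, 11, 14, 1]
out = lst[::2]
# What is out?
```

lst has length 8. The slice lst[::2] selects indices [0, 2, 4, 6] (0->3, 2->12, 4->9, 6->14), giving [3, 12, 9, 14].

[3, 12, 9, 14]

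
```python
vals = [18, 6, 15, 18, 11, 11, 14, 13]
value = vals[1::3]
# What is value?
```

vals has length 8. The slice vals[1::3] selects indices [1, 4, 7] (1->6, 4->11, 7->13), giving [6, 11, 13].

[6, 11, 13]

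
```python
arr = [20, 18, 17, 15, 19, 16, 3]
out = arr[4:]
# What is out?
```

arr has length 7. The slice arr[4:] selects indices [4, 5, 6] (4->19, 5->16, 6->3), giving [19, 16, 3].

[19, 16, 3]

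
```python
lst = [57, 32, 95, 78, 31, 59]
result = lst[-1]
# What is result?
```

lst has length 6. Negative index -1 maps to positive index 6 + (-1) = 5. lst[5] = 59.

59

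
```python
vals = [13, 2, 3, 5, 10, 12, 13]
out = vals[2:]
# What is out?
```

vals has length 7. The slice vals[2:] selects indices [2, 3, 4, 5, 6] (2->3, 3->5, 4->10, 5->12, 6->13), giving [3, 5, 10, 12, 13].

[3, 5, 10, 12, 13]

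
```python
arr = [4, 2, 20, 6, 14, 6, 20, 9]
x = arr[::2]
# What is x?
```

arr has length 8. The slice arr[::2] selects indices [0, 2, 4, 6] (0->4, 2->20, 4->14, 6->20), giving [4, 20, 14, 20].

[4, 20, 14, 20]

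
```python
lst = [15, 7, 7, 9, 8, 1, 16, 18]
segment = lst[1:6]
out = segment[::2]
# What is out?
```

lst has length 8. The slice lst[1:6] selects indices [1, 2, 3, 4, 5] (1->7, 2->7, 3->9, 4->8, 5->1), giving [7, 7, 9, 8, 1]. So segment = [7, 7, 9, 8, 1]. segment has length 5. The slice segment[::2] selects indices [0, 2, 4] (0->7, 2->9, 4->1), giving [7, 9, 1].

[7, 9, 1]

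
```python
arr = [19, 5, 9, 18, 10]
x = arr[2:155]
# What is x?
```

arr has length 5. The slice arr[2:155] selects indices [2, 3, 4] (2->9, 3->18, 4->10), giving [9, 18, 10].

[9, 18, 10]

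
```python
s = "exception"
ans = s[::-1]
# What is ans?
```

s has length 9. The slice s[::-1] selects indices [8, 7, 6, 5, 4, 3, 2, 1, 0] (8->'n', 7->'o', 6->'i', 5->'t', 4->'p', 3->'e', 2->'c', 1->'x', 0->'e'), giving 'noitpecxe'.

'noitpecxe'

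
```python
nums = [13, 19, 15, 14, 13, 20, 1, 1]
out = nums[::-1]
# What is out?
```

nums has length 8. The slice nums[::-1] selects indices [7, 6, 5, 4, 3, 2, 1, 0] (7->1, 6->1, 5->20, 4->13, 3->14, 2->15, 1->19, 0->13), giving [1, 1, 20, 13, 14, 15, 19, 13].

[1, 1, 20, 13, 14, 15, 19, 13]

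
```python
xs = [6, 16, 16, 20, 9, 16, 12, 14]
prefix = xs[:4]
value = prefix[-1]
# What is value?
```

xs has length 8. The slice xs[:4] selects indices [0, 1, 2, 3] (0->6, 1->16, 2->16, 3->20), giving [6, 16, 16, 20]. So prefix = [6, 16, 16, 20]. Then prefix[-1] = 20.

20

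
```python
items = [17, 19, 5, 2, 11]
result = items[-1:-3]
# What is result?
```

items has length 5. The slice items[-1:-3] resolves to an empty index range, so the result is [].

[]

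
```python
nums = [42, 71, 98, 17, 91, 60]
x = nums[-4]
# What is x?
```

nums has length 6. Negative index -4 maps to positive index 6 + (-4) = 2. nums[2] = 98.

98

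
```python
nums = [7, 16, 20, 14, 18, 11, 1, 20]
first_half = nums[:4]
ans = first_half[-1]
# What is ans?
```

nums has length 8. The slice nums[:4] selects indices [0, 1, 2, 3] (0->7, 1->16, 2->20, 3->14), giving [7, 16, 20, 14]. So first_half = [7, 16, 20, 14]. Then first_half[-1] = 14.

14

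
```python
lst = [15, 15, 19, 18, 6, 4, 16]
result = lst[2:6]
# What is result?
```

lst has length 7. The slice lst[2:6] selects indices [2, 3, 4, 5] (2->19, 3->18, 4->6, 5->4), giving [19, 18, 6, 4].

[19, 18, 6, 4]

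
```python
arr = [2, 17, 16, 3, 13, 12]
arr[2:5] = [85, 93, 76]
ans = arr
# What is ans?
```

arr starts as [2, 17, 16, 3, 13, 12] (length 6). The slice arr[2:5] covers indices [2, 3, 4] with values [16, 3, 13]. Replacing that slice with [85, 93, 76] (same length) produces [2, 17, 85, 93, 76, 12].

[2, 17, 85, 93, 76, 12]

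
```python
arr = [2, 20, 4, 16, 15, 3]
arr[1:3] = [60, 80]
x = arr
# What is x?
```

arr starts as [2, 20, 4, 16, 15, 3] (length 6). The slice arr[1:3] covers indices [1, 2] with values [20, 4]. Replacing that slice with [60, 80] (same length) produces [2, 60, 80, 16, 15, 3].

[2, 60, 80, 16, 15, 3]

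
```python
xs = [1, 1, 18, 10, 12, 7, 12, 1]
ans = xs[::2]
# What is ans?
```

xs has length 8. The slice xs[::2] selects indices [0, 2, 4, 6] (0->1, 2->18, 4->12, 6->12), giving [1, 18, 12, 12].

[1, 18, 12, 12]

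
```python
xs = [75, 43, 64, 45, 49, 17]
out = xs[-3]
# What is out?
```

xs has length 6. Negative index -3 maps to positive index 6 + (-3) = 3. xs[3] = 45.

45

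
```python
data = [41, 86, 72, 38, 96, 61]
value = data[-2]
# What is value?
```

data has length 6. Negative index -2 maps to positive index 6 + (-2) = 4. data[4] = 96.

96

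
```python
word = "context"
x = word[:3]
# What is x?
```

word has length 7. The slice word[:3] selects indices [0, 1, 2] (0->'c', 1->'o', 2->'n'), giving 'con'.

'con'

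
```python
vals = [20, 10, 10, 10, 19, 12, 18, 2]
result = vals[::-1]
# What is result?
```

vals has length 8. The slice vals[::-1] selects indices [7, 6, 5, 4, 3, 2, 1, 0] (7->2, 6->18, 5->12, 4->19, 3->10, 2->10, 1->10, 0->20), giving [2, 18, 12, 19, 10, 10, 10, 20].

[2, 18, 12, 19, 10, 10, 10, 20]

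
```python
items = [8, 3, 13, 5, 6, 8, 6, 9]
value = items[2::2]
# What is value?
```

items has length 8. The slice items[2::2] selects indices [2, 4, 6] (2->13, 4->6, 6->6), giving [13, 6, 6].

[13, 6, 6]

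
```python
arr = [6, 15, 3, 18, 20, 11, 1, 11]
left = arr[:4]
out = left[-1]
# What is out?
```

arr has length 8. The slice arr[:4] selects indices [0, 1, 2, 3] (0->6, 1->15, 2->3, 3->18), giving [6, 15, 3, 18]. So left = [6, 15, 3, 18]. Then left[-1] = 18.

18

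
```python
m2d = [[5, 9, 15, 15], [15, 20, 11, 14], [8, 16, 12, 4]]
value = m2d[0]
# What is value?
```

m2d has 3 rows. Row 0 is [5, 9, 15, 15].

[5, 9, 15, 15]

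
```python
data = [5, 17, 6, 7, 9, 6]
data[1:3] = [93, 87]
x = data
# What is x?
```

data starts as [5, 17, 6, 7, 9, 6] (length 6). The slice data[1:3] covers indices [1, 2] with values [17, 6]. Replacing that slice with [93, 87] (same length) produces [5, 93, 87, 7, 9, 6].

[5, 93, 87, 7, 9, 6]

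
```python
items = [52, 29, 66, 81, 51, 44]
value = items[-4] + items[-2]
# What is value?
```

items has length 6. Negative index -4 maps to positive index 6 + (-4) = 2. items[2] = 66.
items has length 6. Negative index -2 maps to positive index 6 + (-2) = 4. items[4] = 51.
Sum: 66 + 51 = 117.

117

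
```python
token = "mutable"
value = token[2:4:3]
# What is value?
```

token has length 7. The slice token[2:4:3] selects indices [2] (2->'t'), giving 't'.

't'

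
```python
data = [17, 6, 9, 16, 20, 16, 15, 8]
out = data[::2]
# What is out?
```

data has length 8. The slice data[::2] selects indices [0, 2, 4, 6] (0->17, 2->9, 4->20, 6->15), giving [17, 9, 20, 15].

[17, 9, 20, 15]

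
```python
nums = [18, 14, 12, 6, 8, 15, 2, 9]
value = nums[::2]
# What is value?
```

nums has length 8. The slice nums[::2] selects indices [0, 2, 4, 6] (0->18, 2->12, 4->8, 6->2), giving [18, 12, 8, 2].

[18, 12, 8, 2]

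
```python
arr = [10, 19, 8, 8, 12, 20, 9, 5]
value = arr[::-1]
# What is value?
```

arr has length 8. The slice arr[::-1] selects indices [7, 6, 5, 4, 3, 2, 1, 0] (7->5, 6->9, 5->20, 4->12, 3->8, 2->8, 1->19, 0->10), giving [5, 9, 20, 12, 8, 8, 19, 10].

[5, 9, 20, 12, 8, 8, 19, 10]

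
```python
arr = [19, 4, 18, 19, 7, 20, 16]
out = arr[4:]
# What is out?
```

arr has length 7. The slice arr[4:] selects indices [4, 5, 6] (4->7, 5->20, 6->16), giving [7, 20, 16].

[7, 20, 16]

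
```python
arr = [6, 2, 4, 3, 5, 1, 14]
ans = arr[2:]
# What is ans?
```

arr has length 7. The slice arr[2:] selects indices [2, 3, 4, 5, 6] (2->4, 3->3, 4->5, 5->1, 6->14), giving [4, 3, 5, 1, 14].

[4, 3, 5, 1, 14]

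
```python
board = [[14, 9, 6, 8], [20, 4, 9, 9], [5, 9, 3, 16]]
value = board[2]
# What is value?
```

board has 3 rows. Row 2 is [5, 9, 3, 16].

[5, 9, 3, 16]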